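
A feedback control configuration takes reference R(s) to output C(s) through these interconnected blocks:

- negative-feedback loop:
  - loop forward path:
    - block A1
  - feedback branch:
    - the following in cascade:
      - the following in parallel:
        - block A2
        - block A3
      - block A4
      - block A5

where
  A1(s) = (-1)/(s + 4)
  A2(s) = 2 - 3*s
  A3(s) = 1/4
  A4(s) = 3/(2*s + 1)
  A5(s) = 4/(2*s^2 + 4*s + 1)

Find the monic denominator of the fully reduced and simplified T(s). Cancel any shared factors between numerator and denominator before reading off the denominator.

Step 1. reduce the parallel group A2, A3, giving 9/4 - 3*s
Step 2. reduce the series chain (A2+A3), A4, A5, giving (27 - 36*s)/(4*s^3 + 10*s^2 + 6*s + 1)
Step 3. feedback reduction of A1, ((A2+A3)*A4*A5), giving (-4*s^3 - 10*s^2 - 6*s - 1)/(4*s^4 + 26*s^3 + 46*s^2 + 61*s - 23)
The result of step 3 is T(s) in lowest terms. Its denominator has leading coefficient 4; dividing the denominator through by 4 makes it monic.

Final answer: s^4 + 13*s^3/2 + 23*s^2/2 + 61*s/4 - 23/4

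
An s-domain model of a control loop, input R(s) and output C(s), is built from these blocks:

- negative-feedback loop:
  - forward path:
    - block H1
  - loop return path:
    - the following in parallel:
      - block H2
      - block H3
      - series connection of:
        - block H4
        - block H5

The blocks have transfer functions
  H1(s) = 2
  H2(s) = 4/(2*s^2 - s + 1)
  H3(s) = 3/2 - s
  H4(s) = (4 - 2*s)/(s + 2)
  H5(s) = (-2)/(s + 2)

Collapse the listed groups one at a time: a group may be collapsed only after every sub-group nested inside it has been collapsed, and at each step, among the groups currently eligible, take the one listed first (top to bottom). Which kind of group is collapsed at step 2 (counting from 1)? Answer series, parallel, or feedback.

Step 1: combine H4, H5 in series
Step 2: parallel reduction of H2, H3, (H4*H5)
Step 3: apply the feedback formula to H1, (H2+H3+(H4*H5))
Step 2: parallel.

Therefore the answer is parallel.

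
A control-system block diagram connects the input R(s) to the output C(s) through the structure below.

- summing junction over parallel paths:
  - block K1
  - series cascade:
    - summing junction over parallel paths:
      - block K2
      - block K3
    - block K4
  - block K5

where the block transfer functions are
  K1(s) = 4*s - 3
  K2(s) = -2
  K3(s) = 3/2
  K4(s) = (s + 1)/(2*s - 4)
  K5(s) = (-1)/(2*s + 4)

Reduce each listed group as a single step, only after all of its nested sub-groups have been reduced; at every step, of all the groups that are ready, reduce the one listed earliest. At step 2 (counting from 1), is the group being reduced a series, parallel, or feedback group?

1. add K2, K3 (parallel)
2. reduce the series chain (K2+K3), K4
3. parallel reduction of K1, ((K2+K3)*K4), K5
So the answer for step 2 is series.

Answer: series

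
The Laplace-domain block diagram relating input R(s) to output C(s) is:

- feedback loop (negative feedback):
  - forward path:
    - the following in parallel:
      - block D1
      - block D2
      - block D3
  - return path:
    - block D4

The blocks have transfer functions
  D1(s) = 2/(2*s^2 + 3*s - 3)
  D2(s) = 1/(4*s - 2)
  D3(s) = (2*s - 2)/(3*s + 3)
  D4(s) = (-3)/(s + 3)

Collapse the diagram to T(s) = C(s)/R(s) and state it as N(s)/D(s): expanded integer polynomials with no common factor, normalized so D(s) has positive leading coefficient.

Answer: (16*s^5 + 54*s^4 + 5*s^3 + 21*s^2 + 147*s - 99)/(24*s^5 + 72*s^4 + 96*s^3 - 87*s^2 - 270*s + 153)

Working:
[1] reduce the parallel group D1, D2, D3 gives (16*s^4 + 6*s^3 - 13*s^2 + 60*s - 33)/(24*s^4 + 48*s^3 - 30*s^2 - 36*s + 18)
[2] apply the feedback formula to (D1+D2+D3), D4, giving the overall T(s)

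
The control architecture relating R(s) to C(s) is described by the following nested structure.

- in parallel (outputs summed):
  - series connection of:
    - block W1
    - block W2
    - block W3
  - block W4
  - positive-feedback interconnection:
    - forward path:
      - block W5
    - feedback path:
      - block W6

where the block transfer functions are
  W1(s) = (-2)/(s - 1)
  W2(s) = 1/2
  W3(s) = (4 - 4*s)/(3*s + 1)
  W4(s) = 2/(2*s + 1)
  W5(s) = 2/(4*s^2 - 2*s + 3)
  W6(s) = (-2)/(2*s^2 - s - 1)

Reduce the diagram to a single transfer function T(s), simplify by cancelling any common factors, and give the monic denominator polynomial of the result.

Reducing step by step:

Step 1 - reduce the series chain W1, W2, W3, giving 4/(3*s + 1)
Step 2 - feedback reduction of W5, W6, giving (4*s^2 - 2*s - 2)/(8*s^4 - 8*s^3 + 4*s^2 - s + 1)
Step 3 - combine (W1*W2*W3), W4, [W5/(1-W5*W6)] in parallel, giving (112*s^5 - 40*s^4 + 16*s^3 - 8*s^2 - 4*s + 4)/(48*s^6 - 8*s^5 - 8*s^4 + 6*s^3 + 5*s^2 + 4*s + 1)
Step 3 gives the fully reduced T(s), with no common factor left to cancel. The denominator's leading coefficient is 48, so divide each of its coefficients by 48 to get the monic form.

Answer: s^6 - s^5/6 - s^4/6 + s^3/8 + 5*s^2/48 + s/12 + 1/48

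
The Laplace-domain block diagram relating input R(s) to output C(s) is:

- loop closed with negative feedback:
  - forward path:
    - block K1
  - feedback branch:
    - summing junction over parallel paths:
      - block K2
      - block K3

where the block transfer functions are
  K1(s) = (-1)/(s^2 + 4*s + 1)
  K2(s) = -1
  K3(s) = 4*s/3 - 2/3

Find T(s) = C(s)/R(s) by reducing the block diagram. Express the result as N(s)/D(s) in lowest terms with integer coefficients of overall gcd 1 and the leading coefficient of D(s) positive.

Step 1. combine K2, K3 in parallel -> 4*s/3 - 5/3
Step 2. apply the feedback formula to K1, (K2+K3), giving the overall T(s)

Hence the answer: (-3)/(3*s^2 + 8*s + 8)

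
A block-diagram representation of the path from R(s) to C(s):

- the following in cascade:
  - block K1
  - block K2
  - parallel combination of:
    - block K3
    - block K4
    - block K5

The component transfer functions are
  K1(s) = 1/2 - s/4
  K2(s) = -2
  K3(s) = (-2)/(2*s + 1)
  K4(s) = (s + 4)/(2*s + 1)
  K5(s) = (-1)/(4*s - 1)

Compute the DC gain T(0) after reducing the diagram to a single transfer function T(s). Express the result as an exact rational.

Answer: -3

Working:
[1] parallel reduction of K3, K4, K5: (4*s^2 + 5*s - 3)/(8*s^2 + 2*s - 1)
[2] series reduction of K1, K2, (K3+K4+K5): (4*s^3 - 3*s^2 - 13*s + 6)/(16*s^2 + 4*s - 2)
Evaluating the step-2 result (the overall T(s)) at s = 0 gives T(0) = 6/(-2) = -3.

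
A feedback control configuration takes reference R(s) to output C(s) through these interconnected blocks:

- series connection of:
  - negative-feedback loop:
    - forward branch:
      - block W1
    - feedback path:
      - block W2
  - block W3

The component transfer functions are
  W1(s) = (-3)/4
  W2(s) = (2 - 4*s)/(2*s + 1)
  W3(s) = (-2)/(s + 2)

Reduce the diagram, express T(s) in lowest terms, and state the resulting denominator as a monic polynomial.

Step 1. apply the feedback formula to W1, W2: (-6*s - 3)/(20*s - 2)
Step 2. series reduction of [W1/(1+W1*W2)], W3: (6*s + 3)/(10*s^2 + 19*s - 2)
The result of step 2 is T(s) in lowest terms. Its denominator has leading coefficient 10; dividing the denominator through by 10 makes it monic.

Answer: s^2 + 19*s/10 - 1/5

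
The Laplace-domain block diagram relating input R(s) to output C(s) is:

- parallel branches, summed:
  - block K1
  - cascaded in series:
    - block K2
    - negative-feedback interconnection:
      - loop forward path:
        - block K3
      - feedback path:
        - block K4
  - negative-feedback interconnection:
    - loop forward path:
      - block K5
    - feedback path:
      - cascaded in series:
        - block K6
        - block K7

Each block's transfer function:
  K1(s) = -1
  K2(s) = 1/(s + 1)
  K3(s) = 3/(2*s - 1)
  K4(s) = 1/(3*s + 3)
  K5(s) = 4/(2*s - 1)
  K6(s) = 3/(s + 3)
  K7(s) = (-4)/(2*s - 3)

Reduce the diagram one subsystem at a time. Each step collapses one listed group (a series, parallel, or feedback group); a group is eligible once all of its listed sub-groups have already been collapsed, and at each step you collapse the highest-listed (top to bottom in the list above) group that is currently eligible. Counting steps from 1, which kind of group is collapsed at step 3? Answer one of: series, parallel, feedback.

Step 1 - reduce the feedback loop with forward K3 and return K4
Step 2 - combine K2, [K3/(1+K3*K4)] in series
Step 3 - cascade K6, K7
Step 4 - close the feedback loop around K5, (K6*K7)
Step 5 - reduce the parallel group K1, (K2*[K3/(1+K3*K4)]), [K5/(1+K5*(K6*K7))]
So the answer for step 3 is series.

Answer: series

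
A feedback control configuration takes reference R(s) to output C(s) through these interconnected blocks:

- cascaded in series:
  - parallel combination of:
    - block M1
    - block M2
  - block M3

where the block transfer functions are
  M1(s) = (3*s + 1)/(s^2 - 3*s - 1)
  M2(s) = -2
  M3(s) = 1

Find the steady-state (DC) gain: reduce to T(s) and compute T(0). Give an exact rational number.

Answer: -3

Working:
Step 1: sum the parallel branches M1, M2 = (-2*s^2 + 9*s + 3)/(s^2 - 3*s - 1)
Step 2: reduce the series chain (M1+M2), M3 = (-2*s^2 + 9*s + 3)/(s^2 - 3*s - 1)
That last expression is T(s); at s = 0 only the constant terms survive, so T(0) = 3/(-1) = -3.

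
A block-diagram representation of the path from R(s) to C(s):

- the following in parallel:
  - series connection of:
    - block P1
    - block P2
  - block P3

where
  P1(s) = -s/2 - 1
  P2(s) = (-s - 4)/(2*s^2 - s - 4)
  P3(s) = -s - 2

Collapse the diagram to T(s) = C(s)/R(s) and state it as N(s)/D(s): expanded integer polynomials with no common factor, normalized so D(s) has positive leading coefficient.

Reducing step by step:

Step 1 - combine P1, P2 in series = (s^2 + 6*s + 8)/(4*s^2 - 2*s - 8)
Step 2 - reduce the parallel group (P1*P2), P3; the result is T(s) itself (integer coefficients, no common factor, positive leading denominator coefficient)

Answer: (-4*s^3 - 5*s^2 + 18*s + 24)/(4*s^2 - 2*s - 8)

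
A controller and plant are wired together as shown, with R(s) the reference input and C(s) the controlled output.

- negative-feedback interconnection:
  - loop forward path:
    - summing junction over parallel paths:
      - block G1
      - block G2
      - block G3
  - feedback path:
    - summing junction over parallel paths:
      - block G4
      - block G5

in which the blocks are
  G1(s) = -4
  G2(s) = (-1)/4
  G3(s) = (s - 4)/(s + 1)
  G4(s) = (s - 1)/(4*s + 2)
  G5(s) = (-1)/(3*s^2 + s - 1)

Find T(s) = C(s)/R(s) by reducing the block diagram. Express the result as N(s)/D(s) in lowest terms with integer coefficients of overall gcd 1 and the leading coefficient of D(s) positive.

Reducing step by step:

(1) reduce the parallel group G1, G2, G3: (-13*s - 33)/(4*s + 4)
(2) add G4, G5 (parallel): (3*s^3 - 2*s^2 - 6*s - 1)/(12*s^3 + 10*s^2 - 2*s - 2)
(3) feedback reduction of (G1+G2+G3), (G4+G5) - this is the overall T(s), already in the required normalized form

Answer: (-156*s^4 - 526*s^3 - 304*s^2 + 92*s + 66)/(9*s^4 + 15*s^3 + 176*s^2 + 195*s + 25)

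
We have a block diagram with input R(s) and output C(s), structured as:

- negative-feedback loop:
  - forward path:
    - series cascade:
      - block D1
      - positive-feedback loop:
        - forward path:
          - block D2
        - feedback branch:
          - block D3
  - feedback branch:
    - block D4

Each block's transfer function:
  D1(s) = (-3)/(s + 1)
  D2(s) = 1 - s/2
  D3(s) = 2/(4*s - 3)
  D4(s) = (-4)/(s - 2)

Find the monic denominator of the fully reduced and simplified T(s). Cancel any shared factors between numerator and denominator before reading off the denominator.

Step 1 - apply the feedback formula to D2, D3: (-4*s^2 + 11*s - 6)/(10*s - 10)
Step 2 - combine D1, [D2/(1-D2*D3)] in series: (12*s^2 - 33*s + 18)/(10*s^2 - 10)
Step 3 - apply the feedback formula to (D1*[D2/(1-D2*D3)]), D4: (12*s^2 - 33*s + 18)/(10*s^2 - 48*s + 26)
T(s) is the step-3 result (common factors already cancelled). Leading coefficient of the denominator: 10. Divide through by 10 for the monic polynomial.

Answer: s^2 - 24*s/5 + 13/5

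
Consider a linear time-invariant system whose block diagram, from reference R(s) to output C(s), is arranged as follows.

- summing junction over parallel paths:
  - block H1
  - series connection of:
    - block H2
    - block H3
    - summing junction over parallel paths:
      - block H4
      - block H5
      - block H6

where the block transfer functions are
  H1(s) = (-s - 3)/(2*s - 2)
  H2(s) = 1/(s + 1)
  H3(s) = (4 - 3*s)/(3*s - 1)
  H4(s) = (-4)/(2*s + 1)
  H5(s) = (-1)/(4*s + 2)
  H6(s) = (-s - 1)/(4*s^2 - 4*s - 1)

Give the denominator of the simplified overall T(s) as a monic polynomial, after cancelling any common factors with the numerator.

Answer: s^6 - 5*s^5/6 - 19*s^4/12 + 23*s^3/24 + 5*s^2/8 - s/8 - 1/24

Working:
1. reduce the parallel group H4, H5, H6: (-40*s^2 + 30*s + 7)/(16*s^3 - 8*s^2 - 12*s - 2)
2. series reduction of H2, H3, (H4+H5+H6): (120*s^3 - 250*s^2 + 99*s + 28)/(48*s^5 + 8*s^4 - 68*s^3 - 22*s^2 + 8*s + 2)
3. add H1, (H2*H3*(H4+H5+H6)) (parallel): (-24*s^6 - 76*s^5 + 142*s^4 - 257*s^3 + 378*s^2 - 84*s - 31)/(48*s^6 - 40*s^5 - 76*s^4 + 46*s^3 + 30*s^2 - 6*s - 2)
T(s) is the step-3 result (common factors already cancelled). Leading coefficient of the denominator: 48. Divide through by 48 for the monic polynomial.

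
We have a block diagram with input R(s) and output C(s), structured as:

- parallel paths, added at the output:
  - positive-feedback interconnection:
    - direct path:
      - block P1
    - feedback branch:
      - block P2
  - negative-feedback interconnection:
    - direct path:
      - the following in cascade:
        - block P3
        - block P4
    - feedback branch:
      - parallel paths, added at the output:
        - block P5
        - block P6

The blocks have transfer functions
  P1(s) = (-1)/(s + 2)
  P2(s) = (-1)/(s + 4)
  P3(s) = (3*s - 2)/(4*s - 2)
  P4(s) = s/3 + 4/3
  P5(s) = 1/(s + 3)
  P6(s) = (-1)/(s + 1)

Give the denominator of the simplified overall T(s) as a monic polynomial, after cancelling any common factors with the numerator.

Step 1 - apply the feedback formula to P1, P2: (-s - 4)/(s^2 + 6*s + 7)
Step 2 - series reduction of P3, P4: (3*s^2 + 10*s - 8)/(12*s - 6)
Step 3 - sum the parallel branches P5, P6: (-2)/(s^2 + 4*s + 3)
Step 4 - apply the feedback formula to (P3*P4), (P5+P6): (3*s^4 + 22*s^3 + 41*s^2 - 2*s - 24)/(12*s^3 + 36*s^2 - 8*s - 2)
Step 5 - reduce the parallel group [P1/(1-P1*P2)], [(P3*P4)/(1+(P3*P4)*(P5+P6))]: (3*s^6 + 40*s^5 + 182*s^4 + 314*s^3 + 115*s^2 - 124*s - 160)/(12*s^5 + 108*s^4 + 292*s^3 + 202*s^2 - 68*s - 14)
That last expression is T(s), already simplified. Scaling its denominator by 1/12 (the reciprocal of the leading coefficient) yields the monic denominator.

Final answer: s^5 + 9*s^4 + 73*s^3/3 + 101*s^2/6 - 17*s/3 - 7/6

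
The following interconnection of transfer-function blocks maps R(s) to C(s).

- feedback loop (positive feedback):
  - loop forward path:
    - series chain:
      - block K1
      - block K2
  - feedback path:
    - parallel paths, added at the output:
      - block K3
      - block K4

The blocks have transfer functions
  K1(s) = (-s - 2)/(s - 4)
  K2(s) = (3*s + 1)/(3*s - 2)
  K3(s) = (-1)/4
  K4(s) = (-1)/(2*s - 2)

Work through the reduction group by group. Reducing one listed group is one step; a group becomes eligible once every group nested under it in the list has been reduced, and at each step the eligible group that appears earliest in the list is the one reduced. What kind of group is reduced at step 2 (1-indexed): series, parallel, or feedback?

1. reduce the series chain K1, K2
2. sum the parallel branches K3, K4
3. close the feedback loop around (K1*K2), (K3+K4)
At step 2 the group reduced is parallel.

Answer: parallel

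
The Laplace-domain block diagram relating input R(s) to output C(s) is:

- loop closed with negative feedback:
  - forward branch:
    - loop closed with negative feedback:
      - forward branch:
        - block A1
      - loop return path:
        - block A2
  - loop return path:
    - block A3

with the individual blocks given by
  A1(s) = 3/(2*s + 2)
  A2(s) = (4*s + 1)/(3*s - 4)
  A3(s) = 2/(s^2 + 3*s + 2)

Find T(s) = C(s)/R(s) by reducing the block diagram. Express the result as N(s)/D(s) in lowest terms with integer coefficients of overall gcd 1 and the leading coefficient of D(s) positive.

Step 1: apply the feedback formula to A1, A2 -> (9*s - 12)/(6*s^2 + 10*s - 5)
Step 2: close the feedback loop around [A1/(1+A1*A2)], A3 - this is the overall T(s), already in the required normalized form

Therefore the answer is (9*s^3 + 15*s^2 - 18*s - 24)/(6*s^4 + 28*s^3 + 37*s^2 + 23*s - 34).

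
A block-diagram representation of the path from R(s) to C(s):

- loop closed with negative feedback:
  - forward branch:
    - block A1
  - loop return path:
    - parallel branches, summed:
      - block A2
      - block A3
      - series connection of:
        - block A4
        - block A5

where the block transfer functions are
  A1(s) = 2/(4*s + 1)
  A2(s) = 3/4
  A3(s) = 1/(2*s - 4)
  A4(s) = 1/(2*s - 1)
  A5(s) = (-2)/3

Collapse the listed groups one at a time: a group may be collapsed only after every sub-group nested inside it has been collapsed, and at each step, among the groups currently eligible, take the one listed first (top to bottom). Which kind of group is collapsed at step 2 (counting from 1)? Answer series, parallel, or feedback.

Step 1 - reduce the series chain A4, A5
Step 2 - reduce the parallel group A2, A3, (A4*A5)
Step 3 - close the feedback loop around A1, (A2+A3+(A4*A5))
Step 2 collapses a parallel group.

Hence the answer: parallel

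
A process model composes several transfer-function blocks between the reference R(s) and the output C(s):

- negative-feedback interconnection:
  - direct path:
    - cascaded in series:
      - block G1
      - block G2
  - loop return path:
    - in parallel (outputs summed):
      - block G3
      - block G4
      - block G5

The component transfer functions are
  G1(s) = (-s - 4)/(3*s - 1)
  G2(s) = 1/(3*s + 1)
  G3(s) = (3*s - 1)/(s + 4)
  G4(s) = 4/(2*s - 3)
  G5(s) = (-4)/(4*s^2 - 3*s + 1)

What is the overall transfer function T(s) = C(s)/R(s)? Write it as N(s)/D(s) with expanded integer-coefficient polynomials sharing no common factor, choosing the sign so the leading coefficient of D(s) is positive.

Step 1. series reduction of G1, G2: (-s - 4)/(9*s^2 - 1)
Step 2. reduce the parallel group G3, G4, G5: (24*s^4 - 46*s^3 + 95*s^2 - 84*s + 67)/(8*s^4 + 14*s^3 - 61*s^2 + 41*s - 12)
Step 3. apply the feedback formula to (G1*G2), (G3+G4+G5): this yields T(s), and no further normalization is needed

Therefore the answer is (-8*s^4 - 14*s^3 + 61*s^2 - 41*s + 12)/(72*s^5 - 186*s^4 + 137*s^3 - 104*s^2 + 73*s - 64).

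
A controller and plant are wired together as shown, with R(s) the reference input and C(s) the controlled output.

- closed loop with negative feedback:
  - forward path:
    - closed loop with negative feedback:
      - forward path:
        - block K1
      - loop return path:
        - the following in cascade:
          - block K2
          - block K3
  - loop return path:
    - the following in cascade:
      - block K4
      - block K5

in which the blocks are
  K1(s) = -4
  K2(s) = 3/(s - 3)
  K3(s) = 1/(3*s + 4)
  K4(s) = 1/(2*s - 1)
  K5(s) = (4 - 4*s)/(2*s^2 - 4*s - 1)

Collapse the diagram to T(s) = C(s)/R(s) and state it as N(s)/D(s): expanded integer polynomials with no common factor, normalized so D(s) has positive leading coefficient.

Step 1 - reduce the series chain K2, K3 = 3/(3*s^2 - 5*s - 12)
Step 2 - close the feedback loop around K1, (K2*K3) = (-12*s^2 + 20*s + 48)/(3*s^2 - 5*s - 24)
Step 3 - multiply K4, K5 (series) = (4 - 4*s)/(4*s^3 - 10*s^2 + 2*s + 1)
Step 4 - close the feedback loop around [K1/(1+K1*(K2*K3))], (K4*K5); the result is T(s) itself (integer coefficients, no common factor, positive leading denominator coefficient)

Answer: (-48*s^5 + 200*s^4 - 32*s^3 - 452*s^2 + 116*s + 48)/(12*s^5 - 50*s^4 + 8*s^3 + 105*s^2 - 165*s + 168)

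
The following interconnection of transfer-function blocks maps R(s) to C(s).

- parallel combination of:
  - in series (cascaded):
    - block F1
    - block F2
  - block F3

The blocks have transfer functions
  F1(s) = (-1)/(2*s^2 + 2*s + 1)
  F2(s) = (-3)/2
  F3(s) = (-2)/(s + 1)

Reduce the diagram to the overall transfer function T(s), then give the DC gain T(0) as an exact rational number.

First reduce the diagram to T(s).

Step 1. multiply F1, F2 (series); result 3/(4*s^2 + 4*s + 2)
Step 2. parallel reduction of (F1*F2), F3; result (-8*s^2 - 5*s - 1)/(4*s^3 + 8*s^2 + 6*s + 2)
Evaluating the step-2 result (the overall T(s)) at s = 0 gives T(0) = -1/2.

Answer: -1/2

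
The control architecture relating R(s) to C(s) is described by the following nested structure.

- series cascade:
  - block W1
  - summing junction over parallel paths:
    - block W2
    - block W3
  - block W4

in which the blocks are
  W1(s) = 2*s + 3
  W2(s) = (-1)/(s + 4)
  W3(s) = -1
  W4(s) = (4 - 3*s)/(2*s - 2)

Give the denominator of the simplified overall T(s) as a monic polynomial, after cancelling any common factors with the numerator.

Step 1. reduce the parallel group W2, W3 gives (-s - 5)/(s + 4)
Step 2. series reduction of W1, (W2+W3), W4 gives (6*s^3 + 31*s^2 - 7*s - 60)/(2*s^2 + 6*s - 8)
No further cancellation is possible in the step-2 result, so that is T(s). Its denominator becomes monic after dividing by the leading coefficient 2.

Hence the answer: s^2 + 3*s - 4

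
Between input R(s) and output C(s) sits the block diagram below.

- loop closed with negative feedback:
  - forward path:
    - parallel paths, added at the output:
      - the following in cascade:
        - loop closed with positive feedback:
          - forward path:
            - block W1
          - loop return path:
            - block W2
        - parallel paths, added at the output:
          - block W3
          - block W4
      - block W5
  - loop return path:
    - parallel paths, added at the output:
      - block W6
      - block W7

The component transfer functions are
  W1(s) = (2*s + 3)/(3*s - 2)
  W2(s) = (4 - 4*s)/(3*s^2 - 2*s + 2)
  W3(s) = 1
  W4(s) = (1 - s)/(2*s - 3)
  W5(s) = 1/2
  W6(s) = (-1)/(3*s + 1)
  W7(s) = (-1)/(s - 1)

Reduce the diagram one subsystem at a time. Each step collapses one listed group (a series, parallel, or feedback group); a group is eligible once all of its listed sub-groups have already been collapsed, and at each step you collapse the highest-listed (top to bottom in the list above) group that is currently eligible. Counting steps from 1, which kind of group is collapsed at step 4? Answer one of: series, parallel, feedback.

1. feedback reduction of W1, W2
2. parallel reduction of W3, W4
3. series reduction of [W1/(1-W1*W2)], (W3+W4)
4. parallel reduction of ([W1/(1-W1*W2)]*(W3+W4)), W5
5. combine W6, W7 in parallel
6. collapse the loop ((([W1/(1-W1*W2)]*(W3+W4))+W5) forward, (W6+W7) return)
Step 4 collapses a parallel group.

Hence the answer: parallel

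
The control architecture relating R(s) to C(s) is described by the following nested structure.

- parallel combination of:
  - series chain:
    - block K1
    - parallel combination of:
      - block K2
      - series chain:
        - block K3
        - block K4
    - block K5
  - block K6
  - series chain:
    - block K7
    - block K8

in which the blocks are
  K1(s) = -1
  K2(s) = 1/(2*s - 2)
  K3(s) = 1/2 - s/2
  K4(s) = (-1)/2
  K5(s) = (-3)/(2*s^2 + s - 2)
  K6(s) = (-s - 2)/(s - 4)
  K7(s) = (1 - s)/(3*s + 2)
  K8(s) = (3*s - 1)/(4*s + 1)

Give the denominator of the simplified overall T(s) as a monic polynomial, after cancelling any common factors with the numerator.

Step 1: series reduction of K3, K4: s/4 - 1/4
Step 2: sum the parallel branches K2, (K3*K4): (s^2 - 2*s + 3)/(4*s - 4)
Step 3: cascade K1, (K2+(K3*K4)), K5: (3*s^2 - 6*s + 9)/(8*s^3 - 4*s^2 - 12*s + 8)
Step 4: combine K7, K8 in series: (-3*s^2 + 4*s - 1)/(12*s^2 + 11*s + 2)
Step 5: sum the parallel branches (K1*(K2+(K3*K4))*K5), K6, (K7*K8): (-120*s^6 - 56*s^5 - 255*s^4 + 476*s^3 + 235*s^2 - 658*s - 72)/(96*s^6 - 344*s^5 - 332*s^4 + 644*s^3 + 240*s^2 - 240*s - 64)
That last expression is T(s), already simplified. Scaling its denominator by 1/96 (the reciprocal of the leading coefficient) yields the monic denominator.

Hence the answer: s^6 - 43*s^5/12 - 83*s^4/24 + 161*s^3/24 + 5*s^2/2 - 5*s/2 - 2/3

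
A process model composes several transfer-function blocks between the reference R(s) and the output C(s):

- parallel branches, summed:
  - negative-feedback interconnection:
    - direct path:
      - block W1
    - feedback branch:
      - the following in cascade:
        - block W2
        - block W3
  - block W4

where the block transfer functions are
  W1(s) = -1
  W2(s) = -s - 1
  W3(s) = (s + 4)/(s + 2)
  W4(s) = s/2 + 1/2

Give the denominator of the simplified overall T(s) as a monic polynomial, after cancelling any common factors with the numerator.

Step 1: reduce the series chain W2, W3; result (-s^2 - 5*s - 4)/(s + 2)
Step 2: close the feedback loop around W1, (W2*W3); result (-s - 2)/(s^2 + 6*s + 6)
Step 3: parallel reduction of [W1/(1+W1*(W2*W3))], W4; result (s^3 + 7*s^2 + 10*s + 2)/(2*s^2 + 12*s + 12)
The result of step 3 is T(s) in lowest terms. Its denominator has leading coefficient 2; dividing the denominator through by 2 makes it monic.

Final answer: s^2 + 6*s + 6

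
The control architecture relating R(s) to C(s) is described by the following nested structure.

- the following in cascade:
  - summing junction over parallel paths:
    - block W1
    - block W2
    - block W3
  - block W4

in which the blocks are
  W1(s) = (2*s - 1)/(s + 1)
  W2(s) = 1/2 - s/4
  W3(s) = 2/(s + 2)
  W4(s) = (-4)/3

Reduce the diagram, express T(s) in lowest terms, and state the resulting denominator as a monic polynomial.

Answer: s^2 + 3*s + 2

Working:
(1) combine W1, W2, W3 in parallel: (-s^3 + 7*s^2 + 24*s + 4)/(4*s^2 + 12*s + 8)
(2) series reduction of (W1+W2+W3), W4: (s^3 - 7*s^2 - 24*s - 4)/(3*s^2 + 9*s + 6)
No further cancellation is possible in the step-2 result, so that is T(s). Its denominator becomes monic after dividing by the leading coefficient 3.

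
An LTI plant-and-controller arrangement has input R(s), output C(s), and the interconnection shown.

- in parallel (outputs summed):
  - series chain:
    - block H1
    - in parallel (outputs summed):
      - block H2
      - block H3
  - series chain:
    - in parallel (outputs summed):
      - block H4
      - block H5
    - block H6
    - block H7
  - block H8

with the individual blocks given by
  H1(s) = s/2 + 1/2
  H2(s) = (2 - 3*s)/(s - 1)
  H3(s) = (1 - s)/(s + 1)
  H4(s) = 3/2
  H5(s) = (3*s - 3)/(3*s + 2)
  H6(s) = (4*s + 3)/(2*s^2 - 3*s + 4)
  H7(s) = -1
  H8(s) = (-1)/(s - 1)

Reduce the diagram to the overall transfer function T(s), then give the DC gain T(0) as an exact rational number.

Answer: 1/2

Working:
1. combine H2, H3 in parallel; result (-4*s^2 + s + 1)/(s^2 - 1)
2. cascade H1, (H2+H3); result (-4*s^2 + s + 1)/(2*s - 2)
3. add H4, H5 (parallel); result (15*s)/(6*s + 4)
4. multiply (H4+H5), H6, H7 (series); result (-60*s^2 - 45*s)/(12*s^3 - 10*s^2 + 12*s + 16)
5. add (H1*(H2+H3)), ((H4+H5)*H6*H7), H8 (parallel); result (-24*s^5 + 26*s^4 - 95*s^3 - 6*s^2 + 47*s - 8)/(12*s^4 - 22*s^3 + 22*s^2 + 4*s - 16)
DC gain: substitute s = 0 into T(s) from step 5: T(0) = -8/(-16) = 1/2.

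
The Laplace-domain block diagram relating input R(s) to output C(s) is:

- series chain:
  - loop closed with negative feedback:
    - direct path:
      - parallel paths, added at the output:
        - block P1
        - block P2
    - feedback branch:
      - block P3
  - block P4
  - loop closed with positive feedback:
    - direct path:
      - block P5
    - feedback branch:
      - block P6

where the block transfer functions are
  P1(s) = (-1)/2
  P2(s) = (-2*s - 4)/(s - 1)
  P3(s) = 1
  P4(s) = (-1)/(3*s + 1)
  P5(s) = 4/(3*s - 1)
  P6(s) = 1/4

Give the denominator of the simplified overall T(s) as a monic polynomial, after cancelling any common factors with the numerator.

First reduce the diagram to T(s).

[1] add P1, P2 (parallel): (-5*s - 7)/(2*s - 2)
[2] feedback reduction of (P1+P2), P3: (5*s + 7)/(3*s + 9)
[3] close the feedback loop around P5, P6: 4/(3*s - 2)
[4] combine [(P1+P2)/(1+(P1+P2)*P3)], P4, [P5/(1-P5*P6)] in series: (-20*s - 28)/(27*s^3 + 72*s^2 - 33*s - 18)
Step 4 gives the fully reduced T(s), with no common factor left to cancel. The denominator's leading coefficient is 27, so divide each of its coefficients by 27 to get the monic form.

Answer: s^3 + 8*s^2/3 - 11*s/9 - 2/3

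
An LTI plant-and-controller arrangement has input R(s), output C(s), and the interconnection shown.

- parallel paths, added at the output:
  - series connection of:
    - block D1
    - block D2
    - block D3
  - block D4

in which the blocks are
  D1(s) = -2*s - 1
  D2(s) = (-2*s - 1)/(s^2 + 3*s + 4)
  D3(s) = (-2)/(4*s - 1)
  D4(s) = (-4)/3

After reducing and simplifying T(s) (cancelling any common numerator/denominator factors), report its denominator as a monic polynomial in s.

Reducing step by step:

1. combine D1, D2, D3 in series, giving (-8*s^2 - 8*s - 2)/(4*s^3 + 11*s^2 + 13*s - 4)
2. combine (D1*D2*D3), D4 in parallel, giving (-16*s^3 - 68*s^2 - 76*s + 10)/(12*s^3 + 33*s^2 + 39*s - 12)
T(s) is the step-2 result (common factors already cancelled). Leading coefficient of the denominator: 12. Divide through by 12 for the monic polynomial.

Answer: s^3 + 11*s^2/4 + 13*s/4 - 1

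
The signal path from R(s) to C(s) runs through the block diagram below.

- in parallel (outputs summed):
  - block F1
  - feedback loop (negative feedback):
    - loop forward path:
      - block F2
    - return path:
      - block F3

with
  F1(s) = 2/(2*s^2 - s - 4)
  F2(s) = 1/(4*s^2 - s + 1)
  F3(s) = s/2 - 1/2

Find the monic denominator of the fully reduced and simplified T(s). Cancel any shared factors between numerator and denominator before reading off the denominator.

Answer: s^4 - 5*s^3/8 - 29*s^2/16 + 3*s/16 - 1/4

Working:
Step 1 - reduce the feedback loop with forward F2 and return F3 gives 2/(8*s^2 - s + 1)
Step 2 - reduce the parallel group F1, [F2/(1+F2*F3)] gives (20*s^2 - 4*s - 6)/(16*s^4 - 10*s^3 - 29*s^2 + 3*s - 4)
T(s) is the step-2 result (common factors already cancelled). Leading coefficient of the denominator: 16. Divide through by 16 for the monic polynomial.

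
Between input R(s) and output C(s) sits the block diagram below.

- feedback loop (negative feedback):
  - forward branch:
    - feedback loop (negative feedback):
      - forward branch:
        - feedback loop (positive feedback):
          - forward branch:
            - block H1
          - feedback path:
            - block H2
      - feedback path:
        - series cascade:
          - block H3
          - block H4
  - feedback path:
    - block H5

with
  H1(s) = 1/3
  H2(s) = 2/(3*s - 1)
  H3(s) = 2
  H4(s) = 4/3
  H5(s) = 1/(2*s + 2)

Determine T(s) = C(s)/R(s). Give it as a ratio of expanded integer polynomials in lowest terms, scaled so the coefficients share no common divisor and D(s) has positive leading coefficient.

[1] close the feedback loop around H1, H2 -> (3*s - 1)/(9*s - 5)
[2] series reduction of H3, H4 -> 8/3
[3] feedback reduction of [H1/(1-H1*H2)], (H3*H4) -> (9*s - 3)/(51*s - 23)
[4] reduce the feedback loop with forward [[H1/(1-H1*H2)]/(1+[H1/(1-H1*H2)]*(H3*H4))] and return H5; the result is T(s) itself (integer coefficients, no common factor, positive leading denominator coefficient)

Hence the answer: (18*s^2 + 12*s - 6)/(102*s^2 + 65*s - 49)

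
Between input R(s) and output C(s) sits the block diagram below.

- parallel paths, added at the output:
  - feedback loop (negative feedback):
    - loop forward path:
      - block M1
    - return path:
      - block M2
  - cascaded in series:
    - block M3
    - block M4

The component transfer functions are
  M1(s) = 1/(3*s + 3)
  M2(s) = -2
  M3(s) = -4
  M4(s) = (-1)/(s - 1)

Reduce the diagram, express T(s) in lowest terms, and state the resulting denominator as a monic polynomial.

The answer is s^2 - 2*s/3 - 1/3.

Reasoning:
[1] feedback reduction of M1, M2: 1/(3*s + 1)
[2] series reduction of M3, M4: 4/(s - 1)
[3] sum the parallel branches [M1/(1+M1*M2)], (M3*M4): (13*s + 3)/(3*s^2 - 2*s - 1)
No further cancellation is possible in the step-3 result, so that is T(s). Its denominator becomes monic after dividing by the leading coefficient 3.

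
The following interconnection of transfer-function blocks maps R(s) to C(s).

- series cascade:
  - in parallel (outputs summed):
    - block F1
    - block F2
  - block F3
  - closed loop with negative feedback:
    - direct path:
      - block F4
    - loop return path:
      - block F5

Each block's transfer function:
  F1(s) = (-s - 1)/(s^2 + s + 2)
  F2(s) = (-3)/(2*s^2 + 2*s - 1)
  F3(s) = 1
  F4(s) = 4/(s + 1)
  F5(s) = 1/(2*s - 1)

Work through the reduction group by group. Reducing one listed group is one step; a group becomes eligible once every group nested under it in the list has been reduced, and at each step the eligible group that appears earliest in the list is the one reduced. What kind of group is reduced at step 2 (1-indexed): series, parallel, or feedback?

Reducing step by step:

[1] add F1, F2 (parallel)
[2] reduce the feedback loop with forward F4 and return F5
[3] multiply (F1+F2), F3, [F4/(1+F4*F5)] (series)
The group at step 2 is a feedback group.

Answer: feedback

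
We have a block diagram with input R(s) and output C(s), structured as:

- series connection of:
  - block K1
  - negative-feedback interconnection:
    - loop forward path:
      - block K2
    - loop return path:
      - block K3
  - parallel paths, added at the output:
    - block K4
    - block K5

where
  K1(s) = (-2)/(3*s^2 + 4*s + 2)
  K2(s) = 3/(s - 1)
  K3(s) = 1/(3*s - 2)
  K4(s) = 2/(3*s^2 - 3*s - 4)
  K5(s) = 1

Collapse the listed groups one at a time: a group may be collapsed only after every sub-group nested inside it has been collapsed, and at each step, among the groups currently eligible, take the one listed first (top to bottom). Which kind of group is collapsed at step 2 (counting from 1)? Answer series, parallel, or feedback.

[1] collapse the loop (K2 forward, K3 return)
[2] parallel reduction of K4, K5
[3] reduce the series chain K1, [K2/(1+K2*K3)], (K4+K5)
The group at step 2 is a parallel group.

Final answer: parallel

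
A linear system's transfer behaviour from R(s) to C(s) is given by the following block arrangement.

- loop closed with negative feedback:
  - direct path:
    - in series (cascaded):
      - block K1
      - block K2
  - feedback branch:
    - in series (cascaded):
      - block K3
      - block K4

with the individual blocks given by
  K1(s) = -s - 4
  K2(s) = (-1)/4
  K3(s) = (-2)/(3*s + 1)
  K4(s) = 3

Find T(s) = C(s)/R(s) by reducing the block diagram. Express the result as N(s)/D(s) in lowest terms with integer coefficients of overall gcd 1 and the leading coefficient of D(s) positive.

First reduce the diagram to T(s).

(1) series reduction of K1, K2 gives s/4 + 1
(2) reduce the series chain K3, K4 gives (-6)/(3*s + 1)
(3) reduce the feedback loop with forward (K1*K2) and return (K3*K4), giving the overall T(s)

Answer: (3*s^2 + 13*s + 4)/(6*s - 20)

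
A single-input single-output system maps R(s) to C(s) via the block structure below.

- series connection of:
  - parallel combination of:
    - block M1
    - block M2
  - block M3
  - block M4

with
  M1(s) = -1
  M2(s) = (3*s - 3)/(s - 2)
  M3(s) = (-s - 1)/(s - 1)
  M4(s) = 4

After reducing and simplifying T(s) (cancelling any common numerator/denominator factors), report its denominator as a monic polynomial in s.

The answer is s^2 - 3*s + 2.

Reasoning:
[1] sum the parallel branches M1, M2 gives (2*s - 1)/(s - 2)
[2] series reduction of (M1+M2), M3, M4 gives (-8*s^2 - 4*s + 4)/(s^2 - 3*s + 2)
T(s) is the step-2 result (common factors already cancelled). Leading coefficient of the denominator: 1, so no rescaling is needed.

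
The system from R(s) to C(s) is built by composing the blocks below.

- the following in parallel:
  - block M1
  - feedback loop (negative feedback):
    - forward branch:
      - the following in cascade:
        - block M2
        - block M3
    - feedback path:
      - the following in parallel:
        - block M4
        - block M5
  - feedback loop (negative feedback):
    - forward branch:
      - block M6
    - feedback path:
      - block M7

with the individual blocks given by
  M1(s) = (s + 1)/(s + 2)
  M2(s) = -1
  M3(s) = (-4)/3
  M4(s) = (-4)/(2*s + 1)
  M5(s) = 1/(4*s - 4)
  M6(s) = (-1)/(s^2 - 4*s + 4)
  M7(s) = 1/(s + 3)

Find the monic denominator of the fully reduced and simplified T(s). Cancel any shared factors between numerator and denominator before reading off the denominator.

Step 1: cascade M2, M3; result 4/3
Step 2: combine M4, M5 in parallel; result (17 - 14*s)/(8*s^2 - 4*s - 4)
Step 3: collapse the loop ((M2*M3) forward, (M4+M5) return); result (8*s^2 - 4*s - 4)/(6*s^2 - 17*s + 14)
Step 4: close the feedback loop around M6, M7; result (-s - 3)/(s^3 - s^2 - 8*s + 11)
Step 5: reduce the parallel group M1, [(M2*M3)/(1+(M2*M3)*(M4+M5))], [M6/(1+M6*M7)]; result (14*s^6 - 13*s^5 - 134*s^4 + 154*s^3 + 160*s^2 - 181*s - 18)/(6*s^6 - 11*s^5 - 63*s^4 + 154*s^3 + 77*s^2 - 444*s + 308)
The result of step 5 is T(s) in lowest terms. Its denominator has leading coefficient 6; dividing the denominator through by 6 makes it monic.

Final answer: s^6 - 11*s^5/6 - 21*s^4/2 + 77*s^3/3 + 77*s^2/6 - 74*s + 154/3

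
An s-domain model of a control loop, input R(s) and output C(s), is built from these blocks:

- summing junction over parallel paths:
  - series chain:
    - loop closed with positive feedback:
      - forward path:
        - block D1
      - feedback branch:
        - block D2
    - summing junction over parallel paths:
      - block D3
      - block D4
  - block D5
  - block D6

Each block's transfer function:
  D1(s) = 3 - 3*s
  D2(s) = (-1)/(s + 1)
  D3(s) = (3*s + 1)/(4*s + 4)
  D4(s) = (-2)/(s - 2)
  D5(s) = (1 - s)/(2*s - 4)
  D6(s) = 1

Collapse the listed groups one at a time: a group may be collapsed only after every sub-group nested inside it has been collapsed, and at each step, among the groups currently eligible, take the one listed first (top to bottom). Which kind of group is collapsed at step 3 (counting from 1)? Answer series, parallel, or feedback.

[1] feedback reduction of D1, D2
[2] sum the parallel branches D3, D4
[3] multiply [D1/(1-D1*D2)], (D3+D4) (series)
[4] sum the parallel branches ([D1/(1-D1*D2)]*(D3+D4)), D5, D6
The group at step 3 is a series group.

Therefore the answer is series.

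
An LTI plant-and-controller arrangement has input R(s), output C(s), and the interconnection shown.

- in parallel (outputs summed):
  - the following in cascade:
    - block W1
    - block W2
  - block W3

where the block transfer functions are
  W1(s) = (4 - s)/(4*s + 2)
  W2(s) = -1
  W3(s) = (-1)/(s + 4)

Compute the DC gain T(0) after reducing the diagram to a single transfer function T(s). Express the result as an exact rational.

Step 1 - multiply W1, W2 (series), giving (s - 4)/(4*s + 2)
Step 2 - parallel reduction of (W1*W2), W3, giving (s^2 - 4*s - 18)/(4*s^2 + 18*s + 8)
That last expression is T(s); at s = 0 only the constant terms survive, so T(0) = -18/8 = -9/4.

Hence the answer: -9/4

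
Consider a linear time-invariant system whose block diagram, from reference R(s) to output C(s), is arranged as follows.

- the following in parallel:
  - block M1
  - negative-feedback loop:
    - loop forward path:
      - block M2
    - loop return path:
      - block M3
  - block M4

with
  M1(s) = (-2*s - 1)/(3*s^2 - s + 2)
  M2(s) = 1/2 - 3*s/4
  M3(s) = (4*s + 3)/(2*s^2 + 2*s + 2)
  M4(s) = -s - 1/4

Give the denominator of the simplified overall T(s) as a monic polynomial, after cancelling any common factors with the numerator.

First reduce the diagram to T(s).

Step 1: close the feedback loop around M2, M3, giving (6*s^3 + 2*s^2 + 2*s - 4)/(4*s^2 - 7*s - 14)
Step 2: sum the parallel branches M1, [M2/(1+M2*M3)], M4, giving (24*s^5 + 88*s^4 + 165*s^3 + 27*s^2 + 284*s + 52)/(48*s^4 - 100*s^3 - 108*s^2 - 112)
Step 2 gives the fully reduced T(s), with no common factor left to cancel. The denominator's leading coefficient is 48, so divide each of its coefficients by 48 to get the monic form.

Answer: s^4 - 25*s^3/12 - 9*s^2/4 - 7/3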